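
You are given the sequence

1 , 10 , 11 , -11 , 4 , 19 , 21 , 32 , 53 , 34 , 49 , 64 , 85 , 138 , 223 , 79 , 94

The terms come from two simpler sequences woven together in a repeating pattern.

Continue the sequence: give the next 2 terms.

Positions follow the repeating pattern AAABBB; grouping by letter gives 2 tracks.
Track A: 1, 10, 11, 21, 32, 53, 85, 138, 223 (a Fibonacci-like recurrence a_n = a_{n-1} + a_{n-2}).
Track B: -11, 4, 19, 34, 49, 64, 79, 94 (arithmetic, step +15).
Term 18 comes from track B (its 9th entry): 109.
The 19th slot belongs to track A; its 10th term is 361.

109, 361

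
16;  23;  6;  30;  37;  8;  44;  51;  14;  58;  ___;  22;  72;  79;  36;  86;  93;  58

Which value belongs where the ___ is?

65

Positions follow the repeating pattern AAB; grouping by letter gives 2 tracks.
Track A: 16, 23, 30, 37, 44, 51, 58, ?, 72, 79, 86, 93 (arithmetic with common difference +7).
Track B: 6, 8, 14, 22, 36, 58 (each term equals the sum of the previous two).
Filling track A at index 8 by its rule yields 65.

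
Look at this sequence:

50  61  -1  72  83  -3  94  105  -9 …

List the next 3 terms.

116, 127, -27

The slot pattern repeats as AAB (period 3), so there are 2 interleaved tracks.
Subsequence A is 50, 61, 72, 83, 94, 105, which is arithmetic with common difference +11.
Subsequence B is -1, -3, -9, which is multiplying by 3 each time.
Position 10 falls in subsequence A as its term 7, giving 116.
Position 11 falls in subsequence A as its term 8, giving 127.
The 12th slot belongs to subsequence B; its 4th term is -27.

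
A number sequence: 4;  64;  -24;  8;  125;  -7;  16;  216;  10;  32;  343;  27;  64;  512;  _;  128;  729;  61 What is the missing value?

Split by position mod 3: positions 1, 4, 7, … form one track, and each other residue class forms its own.
Subsequence A = 4, 8, 16, 32, 64, 128: successive powers of 2.
Subsequence B = 64, 125, 216, 343, 512, 729: the cubes 4³, 5³, 6³, ….
Subsequence C = -24, -7, 10, 27, ?, 61: arithmetic with common difference +17.
Subsequence C's pattern makes the blank 44.

44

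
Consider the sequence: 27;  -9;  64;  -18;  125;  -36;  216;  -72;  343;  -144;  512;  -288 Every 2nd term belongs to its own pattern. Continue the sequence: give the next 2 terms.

729, -576

The terms cycle through 2 interleaved subsequences.
Subsequence A: 27, 64, 125, 216, 343, 512 — perfect cubes starting at 3³.
Subsequence B: -9, -18, -36, -72, -144, -288 — geometric with ratio 2.
Position 13 → subsequence A, term 7 = 729.
The 14th slot belongs to subsequence B; its 7th term is -576.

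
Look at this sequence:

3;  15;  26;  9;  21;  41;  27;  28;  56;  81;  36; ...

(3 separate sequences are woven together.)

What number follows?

Split by position mod 3: positions 1, 4, 7, … form one track, and each other residue class forms its own.
Track A: 3, 9, 27, 81 — powers of 3.
Track B: 15, 21, 28, 36 — triangular numbers n(n+1)/2 for n = 5, 6, ….
Track C: 26, 41, 56 — linear: a_n = 11 + 15·n.
Position 12 → track C, term 4 = 71.

71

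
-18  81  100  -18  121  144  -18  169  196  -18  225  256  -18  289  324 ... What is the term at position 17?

The slot pattern repeats as ABB (period 3), so there are 2 interleaved tracks.
Track A: -18, -18, -18, -18, -18 — always -18.
Track B: 81, 100, 121, 144, 169, 196, 225, 256, 289, 324 — consecutive squares n² from n = 9.
Position 17 → track B, term 11 = 361.

361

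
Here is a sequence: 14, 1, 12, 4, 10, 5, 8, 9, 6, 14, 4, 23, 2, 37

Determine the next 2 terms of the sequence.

0, 60

Positions 1, 3, 5, … form one subsequence and positions 2, 4, 6, … form another.
Subsequence A: 14, 12, 10, 8, 6, 4, 2 — subtracting 2 each time.
Subsequence B: 1, 4, 5, 9, 14, 23, 37 — Fibonacci-style (each term is the sum of the two before it).
Position 15 → subsequence A, term 8 = 0.
Position 16 → subsequence B, term 8 = 60.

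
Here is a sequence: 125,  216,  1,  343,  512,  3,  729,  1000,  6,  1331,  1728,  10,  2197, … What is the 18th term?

21

The slot pattern repeats as AAB (period 3), so there are 2 interleaved tracks.
Track A is 125, 216, 343, 512, 729, 1000, 1331, 1728, 2197, which is the cubes 5³, 6³, 7³, ….
Track B is 1, 3, 6, 10, which is triangular numbers starting at T_1.
Position 18 falls in track B as its term 6, giving 21.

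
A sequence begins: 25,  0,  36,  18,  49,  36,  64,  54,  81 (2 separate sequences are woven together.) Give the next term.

72

Odd-indexed and even-indexed terms follow separate rules.
Subsequence A: 25, 36, 49, 64, 81 (the squares 5², 6², 7², …).
Subsequence B: 0, 18, 36, 54 (adding 18 each time).
Term 10 comes from subsequence B (its 5th entry): 72.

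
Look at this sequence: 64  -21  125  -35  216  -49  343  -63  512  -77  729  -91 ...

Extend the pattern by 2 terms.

Taking every 2nd term gives 2 separate tracks.
Track A = 64, 125, 216, 343, 512, 729: consecutive cubes n³ from n = 4.
Track B = -21, -35, -49, -63, -77, -91: subtracting 14 each time.
The 13th slot belongs to track A; its 7th term is 1000.
Position 14 → track B, term 7 = -105.

1000, -105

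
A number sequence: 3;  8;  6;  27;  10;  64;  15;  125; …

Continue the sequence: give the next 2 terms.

21, 216

Positions 1, 3, 5, … form one subsequence and positions 2, 4, 6, … form another.
Track A: 3, 6, 10, 15. The triangular numbers T_2, T_3, ….
Track B: 8, 27, 64, 125. Perfect cubes starting at 2³.
Position 9 falls in track A as its term 5, giving 21.
Position 10 → track B, term 5 = 216.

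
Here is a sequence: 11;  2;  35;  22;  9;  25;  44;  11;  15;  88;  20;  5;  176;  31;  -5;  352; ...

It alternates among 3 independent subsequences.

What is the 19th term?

704

Read the sequence 3 terms at a time; column i is its own pattern.
Track A is 11, 22, 44, 88, 176, 352, which is geometric with ratio 2.
Track B is 2, 9, 11, 20, 31, which is a Fibonacci-like recurrence a_n = a_{n-1} + a_{n-2}.
Track C is 35, 25, 15, 5, -5, which is arithmetic, step −10.
The 19th slot belongs to track A; its 7th term is 704.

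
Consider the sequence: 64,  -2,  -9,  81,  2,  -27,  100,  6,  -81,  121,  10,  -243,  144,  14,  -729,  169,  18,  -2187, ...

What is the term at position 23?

Taking every 3rd term gives 3 separate tracks.
Stream A = 64, 81, 100, 121, 144, 169: perfect squares starting at 8².
Stream B = -2, 2, 6, 10, 14, 18: linear: a_n = -6 + 4·n.
Stream C = -9, -27, -81, -243, -729, -2187: geometric with ratio 3.
Position 23 → stream B, term 8 = 26.

26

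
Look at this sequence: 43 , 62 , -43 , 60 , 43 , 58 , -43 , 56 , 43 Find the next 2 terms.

54, -43

Taking every 2nd term gives 2 separate tracks.
Track A: 43, -43, 43, -43, 43 — the oscillation 43·(−1)^(n+1).
Track B: 62, 60, 58, 56 — arithmetic, step −2.
Term 10 comes from track B (its 5th entry): 54.
The 11th slot belongs to track A; its 6th term is -43.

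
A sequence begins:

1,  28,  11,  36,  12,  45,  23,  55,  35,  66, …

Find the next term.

Odd-indexed and even-indexed terms follow separate rules.
Stream A: 1, 11, 12, 23, 35 (a Fibonacci-like recurrence a_n = a_{n-1} + a_{n-2}).
Stream B: 28, 36, 45, 55, 66 (triangular numbers n(n+1)/2 for n = 7, 8, …).
Position 11 falls in stream A as its term 6, giving 58.

58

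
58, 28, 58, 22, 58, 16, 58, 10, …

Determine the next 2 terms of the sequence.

58, 4

Split by position mod 2 into 2 tracks.
Track A is 58, 58, 58, 58, which is the constant sequence 58.
Track B is 28, 22, 16, 10, which is arithmetic, step −6.
The 9th slot belongs to track A; its 5th term is 58.
Position 10 → track B, term 5 = 4.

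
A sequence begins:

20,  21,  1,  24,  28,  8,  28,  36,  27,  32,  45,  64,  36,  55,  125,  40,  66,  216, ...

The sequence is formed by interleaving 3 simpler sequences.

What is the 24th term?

Read the sequence 3 terms at a time; column i is its own pattern.
Subsequence A is 20, 24, 28, 32, 36, 40, which is arithmetic with common difference +4.
Subsequence B is 21, 28, 36, 45, 55, 66, which is the triangular numbers T_6, T_7, ….
Subsequence C is 1, 8, 27, 64, 125, 216, which is consecutive cubes n³ from n = 1.
Position 24 falls in subsequence C as its term 8, giving 512.

512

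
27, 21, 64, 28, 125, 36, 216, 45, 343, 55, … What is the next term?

512

Taking every 2nd term gives 2 separate tracks.
Track A is 27, 64, 125, 216, 343, which is perfect cubes starting at 3³.
Track B is 21, 28, 36, 45, 55, which is triangular numbers n(n+1)/2 for n = 6, 7, ….
Position 11 → track A, term 6 = 512.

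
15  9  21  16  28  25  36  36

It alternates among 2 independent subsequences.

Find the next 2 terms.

Positions 1, 3, 5, … form one subsequence and positions 2, 4, 6, … form another.
Track A = 15, 21, 28, 36: triangular numbers starting at T_5.
Track B = 9, 16, 25, 36: perfect squares starting at 3².
Term 9 comes from track A (its 5th entry): 45.
Term 10 comes from track B (its 5th entry): 49.

45, 49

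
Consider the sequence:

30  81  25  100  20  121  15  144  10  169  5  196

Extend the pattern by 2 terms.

0, 225

Taking every 2nd term gives 2 separate tracks.
Stream A is 30, 25, 20, 15, 10, 5, which is arithmetic with common difference −5.
Stream B is 81, 100, 121, 144, 169, 196, which is perfect squares starting at 9².
The 13th slot belongs to stream A; its 7th term is 0.
Position 14 → stream B, term 7 = 225.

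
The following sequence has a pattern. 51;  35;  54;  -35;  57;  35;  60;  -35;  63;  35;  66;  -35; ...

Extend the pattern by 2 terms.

69, 35

Taking every 2nd term gives 2 separate tracks.
Track A = 51, 54, 57, 60, 63, 66: arithmetic, step +3.
Track B = 35, -35, 35, -35, 35, -35: alternating ±35.
Position 13 → track A, term 7 = 69.
The 14th slot belongs to track B; its 7th term is 35.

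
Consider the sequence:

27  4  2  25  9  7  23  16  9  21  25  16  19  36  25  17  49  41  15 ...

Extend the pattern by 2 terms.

Taking every 3rd term gives 3 separate tracks.
Track A: 27, 25, 23, 21, 19, 17, 15 — linear: a_n = 29 − 2·n.
Track B: 4, 9, 16, 25, 36, 49 — perfect squares starting at 2².
Track C: 2, 7, 9, 16, 25, 41 — Fibonacci-style (each term is the sum of the two before it).
The 20th slot belongs to track B; its 7th term is 64.
Position 21 falls in track C as its term 7, giving 66.

64, 66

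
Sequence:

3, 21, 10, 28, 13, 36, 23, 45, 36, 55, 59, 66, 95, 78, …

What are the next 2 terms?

Split by position mod 2 into 2 tracks.
Stream A: 3, 10, 13, 23, 36, 59, 95. A Fibonacci-like recurrence a_n = a_{n-1} + a_{n-2}.
Stream B: 21, 28, 36, 45, 55, 66, 78. Triangular numbers starting at T_6.
Position 15 → stream A, term 8 = 154.
The 16th slot belongs to stream B; its 8th term is 91.

154, 91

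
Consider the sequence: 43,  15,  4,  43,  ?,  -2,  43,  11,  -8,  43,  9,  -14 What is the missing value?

Taking every 3rd term gives 3 separate tracks.
Subsequence A = 43, 43, 43, 43: the constant sequence 43.
Subsequence B = 15, ?, 11, 9: arithmetic, step −2.
Subsequence C = 4, -2, -8, -14: arithmetic with common difference −6.
Subsequence B's pattern makes the blank 13.

13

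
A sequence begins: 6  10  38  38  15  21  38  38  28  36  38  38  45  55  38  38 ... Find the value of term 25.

Positions follow the repeating pattern AABB; grouping by letter gives 2 tracks.
Track A: 6, 10, 15, 21, 28, 36, 45, 55 (triangular numbers n(n+1)/2 for n = 3, 4, …).
Track B: 38, 38, 38, 38, 38, 38, 38, 38 (always 38).
Term 25 comes from track A (its 13th entry): 120.

120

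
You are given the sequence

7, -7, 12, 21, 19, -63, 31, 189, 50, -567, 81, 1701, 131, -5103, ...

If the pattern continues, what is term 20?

Split by position mod 2 into 2 tracks.
Track A = 7, 12, 19, 31, 50, 81, 131: each term equals the sum of the previous two.
Track B = -7, 21, -63, 189, -567, 1701, -5103: geometric, ×-3 each step.
Position 20 → track B, term 10 = 137781.

137781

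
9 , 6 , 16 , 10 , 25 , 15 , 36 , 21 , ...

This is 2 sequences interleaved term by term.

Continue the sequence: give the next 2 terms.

49, 28

The terms cycle through 2 interleaved subsequences.
Track A: 9, 16, 25, 36. The squares 3², 4², 5², ….
Track B: 6, 10, 15, 21. Triangular numbers starting at T_3.
The 9th slot belongs to track A; its 5th term is 49.
The 10th slot belongs to track B; its 5th term is 28.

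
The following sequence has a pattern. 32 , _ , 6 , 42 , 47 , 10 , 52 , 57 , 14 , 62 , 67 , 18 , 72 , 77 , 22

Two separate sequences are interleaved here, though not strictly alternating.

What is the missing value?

37

Positions follow the repeating pattern AAB; grouping by letter gives 2 tracks.
Track A = 32, ?, 42, 47, 52, 57, 62, 67, 72, 77: linear: a_n = 27 + 5·n.
Track B = 6, 10, 14, 18, 22: arithmetic, step +4.
So the missing entry in track A is 37.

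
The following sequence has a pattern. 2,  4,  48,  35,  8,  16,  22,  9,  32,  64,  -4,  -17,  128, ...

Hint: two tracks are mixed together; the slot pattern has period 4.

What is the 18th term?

The slot pattern repeats as AABB (period 4), so there are 2 interleaved tracks.
Stream A is 2, 4, 8, 16, 32, 64, 128, which is powers of 2.
Stream B is 48, 35, 22, 9, -4, -17, which is arithmetic, step −13.
The 18th slot belongs to stream A; its 10th term is 1024.

1024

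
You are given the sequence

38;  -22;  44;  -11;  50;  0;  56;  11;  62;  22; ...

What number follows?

Odd-indexed and even-indexed terms follow separate rules.
Stream A: 38, 44, 50, 56, 62 (adding 6 each time).
Stream B: -22, -11, 0, 11, 22 (linear: a_n = -33 + 11·n).
Position 11 → stream A, term 6 = 68.

68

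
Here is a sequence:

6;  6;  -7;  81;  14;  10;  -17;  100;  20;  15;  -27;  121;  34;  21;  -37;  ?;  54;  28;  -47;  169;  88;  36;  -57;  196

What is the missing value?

144

The terms cycle through 4 interleaved subsequences.
Track A is 6, 14, 20, 34, 54, 88, which is each term equals the sum of the previous two.
Track B is 6, 10, 15, 21, 28, 36, which is triangular numbers starting at T_3.
Track C is -7, -17, -27, -37, -47, -57, which is subtracting 10 each time.
Track D is 81, 100, 121, ?, 169, 196, which is perfect squares starting at 9².
Track D's pattern makes the blank 144.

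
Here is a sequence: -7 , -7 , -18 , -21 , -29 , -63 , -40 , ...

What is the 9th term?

Positions 1, 3, 5, … form one subsequence and positions 2, 4, 6, … form another.
Track A: -7, -18, -29, -40 — subtracting 11 each time.
Track B: -7, -21, -63 — geometric with ratio 3.
The 9th slot belongs to track A; its 5th term is -51.

-51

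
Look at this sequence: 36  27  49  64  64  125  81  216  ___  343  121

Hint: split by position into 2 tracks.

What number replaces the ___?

Taking every 2nd term gives 2 separate tracks.
Subsequence A = 36, 49, 64, 81, ?, 121: consecutive squares n² from n = 6.
Subsequence B = 27, 64, 125, 216, 343: the cubes 3³, 4³, 5³, ….
Subsequence A's pattern makes the blank 100.

100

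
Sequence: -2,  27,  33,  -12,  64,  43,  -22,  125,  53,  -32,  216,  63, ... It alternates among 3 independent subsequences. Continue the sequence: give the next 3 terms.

Read the sequence 3 terms at a time; column i is its own pattern.
Subsequence A: -2, -12, -22, -32. Subtracting 10 each time.
Subsequence B: 27, 64, 125, 216. Consecutive cubes n³ from n = 3.
Subsequence C: 33, 43, 53, 63. Linear: a_n = 23 + 10·n.
The 13th slot belongs to subsequence A; its 5th term is -42.
Term 14 comes from subsequence B (its 5th entry): 343.
Term 15 comes from subsequence C (its 5th entry): 73.

-42, 343, 73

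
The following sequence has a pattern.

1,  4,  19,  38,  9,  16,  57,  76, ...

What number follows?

25

Positions follow the repeating pattern AABB; grouping by letter gives 2 tracks.
Track A: 1, 4, 9, 16 (consecutive squares n² from n = 1).
Track B: 19, 38, 57, 76 (arithmetic, step +19).
Position 9 falls in track A as its term 5, giving 25.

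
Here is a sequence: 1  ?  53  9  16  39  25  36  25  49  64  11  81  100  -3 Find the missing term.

The slot pattern repeats as AAB (period 3), so there are 2 interleaved tracks.
Track A: 1, ?, 9, 16, 25, 36, 49, 64, 81, 100 — the squares 1², 2², 3², ….
Track B: 53, 39, 25, 11, -3 — linear: a_n = 67 − 14·n.
So the missing entry in track A is 4.

4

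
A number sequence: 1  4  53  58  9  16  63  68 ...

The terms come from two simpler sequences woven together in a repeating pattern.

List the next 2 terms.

25, 36

Positions follow the repeating pattern AABB; grouping by letter gives 2 tracks.
Track A = 1, 4, 9, 16: consecutive squares n² from n = 1.
Track B = 53, 58, 63, 68: adding 5 each time.
Position 9 → track A, term 5 = 25.
Position 10 → track A, term 6 = 36.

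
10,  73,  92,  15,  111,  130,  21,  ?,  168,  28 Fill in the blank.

149

Positions follow the repeating pattern ABB; grouping by letter gives 2 tracks.
Stream A: 10, 15, 21, 28. Triangular numbers n(n+1)/2 for n = 4, 5, ….
Stream B: 73, 92, 111, 130, ?, 168. Arithmetic with common difference +19.
So the missing entry in stream B is 149.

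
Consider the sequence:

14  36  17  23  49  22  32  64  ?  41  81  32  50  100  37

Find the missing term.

Split by position mod 3: positions 1, 4, 7, … form one track, and each other residue class forms its own.
Track A: 14, 23, 32, 41, 50 (adding 9 each time).
Track B: 36, 49, 64, 81, 100 (perfect squares starting at 6²).
Track C: 17, 22, ?, 32, 37 (linear: a_n = 12 + 5·n).
Filling track C at index 3 by its rule yields 27.

27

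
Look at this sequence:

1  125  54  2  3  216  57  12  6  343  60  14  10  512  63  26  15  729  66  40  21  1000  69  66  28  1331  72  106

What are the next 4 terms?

36, 1728, 75, 172

Split by position mod 4: positions 1, 5, 9, … form one track, and each other residue class forms its own.
Stream A: 1, 3, 6, 10, 15, 21, 28 (triangular numbers starting at T_1).
Stream B: 125, 216, 343, 512, 729, 1000, 1331 (the cubes 5³, 6³, 7³, …).
Stream C: 54, 57, 60, 63, 66, 69, 72 (arithmetic with common difference +3).
Stream D: 2, 12, 14, 26, 40, 66, 106 (each term equals the sum of the previous two).
Term 29 comes from stream A (its 8th entry): 36.
Position 30 falls in stream B as its term 8, giving 1728.
The 31st slot belongs to stream C; its 8th term is 75.
Term 32 comes from stream D (its 8th entry): 172.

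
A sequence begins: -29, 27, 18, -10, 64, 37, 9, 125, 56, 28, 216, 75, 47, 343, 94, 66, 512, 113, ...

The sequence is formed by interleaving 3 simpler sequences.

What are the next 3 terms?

Split by position mod 3 into 3 tracks.
Stream A: -29, -10, 9, 28, 47, 66. Adding 19 each time.
Stream B: 27, 64, 125, 216, 343, 512. The cubes 3³, 4³, 5³, ….
Stream C: 18, 37, 56, 75, 94, 113. Arithmetic, step +19.
The 19th slot belongs to stream A; its 7th term is 85.
Term 20 comes from stream B (its 7th entry): 729.
Term 21 comes from stream C (its 7th entry): 132.

85, 729, 132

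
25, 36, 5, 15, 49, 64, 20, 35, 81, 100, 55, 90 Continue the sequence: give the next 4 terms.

121, 144, 145, 235

The slot pattern repeats as AABB (period 4), so there are 2 interleaved tracks.
Subsequence A: 25, 36, 49, 64, 81, 100. Consecutive squares n² from n = 5.
Subsequence B: 5, 15, 20, 35, 55, 90. Fibonacci-style (each term is the sum of the two before it).
Term 13 comes from subsequence A (its 7th entry): 121.
Term 14 comes from subsequence A (its 8th entry): 144.
Term 15 comes from subsequence B (its 7th entry): 145.
Position 16 falls in subsequence B as its term 8, giving 235.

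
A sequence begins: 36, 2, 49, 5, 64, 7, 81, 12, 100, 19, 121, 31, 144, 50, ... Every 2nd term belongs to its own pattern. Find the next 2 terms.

Odd-indexed and even-indexed terms follow separate rules.
Stream A: 36, 49, 64, 81, 100, 121, 144 — the squares 6², 7², 8², ….
Stream B: 2, 5, 7, 12, 19, 31, 50 — each term equals the sum of the previous two.
The 15th slot belongs to stream A; its 8th term is 169.
The 16th slot belongs to stream B; its 8th term is 81.

169, 81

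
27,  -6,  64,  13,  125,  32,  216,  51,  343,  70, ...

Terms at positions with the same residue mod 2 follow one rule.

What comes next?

512

The terms cycle through 2 interleaved subsequences.
Subsequence A: 27, 64, 125, 216, 343 — the cubes 3³, 4³, 5³, ….
Subsequence B: -6, 13, 32, 51, 70 — adding 19 each time.
Position 11 → subsequence A, term 6 = 512.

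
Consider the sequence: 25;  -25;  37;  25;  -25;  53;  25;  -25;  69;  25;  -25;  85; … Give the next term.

25

Reading positions in blocks of 3 reveals the pattern AAB — 2 tracks woven together.
Stream A = 25, -25, 25, -25, 25, -25, 25, -25: the oscillation 25·(−1)^(n+1).
Stream B = 37, 53, 69, 85: arithmetic with common difference +16.
Term 13 comes from stream A (its 9th entry): 25.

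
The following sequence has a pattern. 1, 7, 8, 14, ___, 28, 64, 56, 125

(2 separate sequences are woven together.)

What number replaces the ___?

Split by position mod 2 into 2 tracks.
Track A = 1, 8, ?, 64, 125: perfect cubes starting at 1³.
Track B = 7, 14, 28, 56: a geometric progression (common ratio 2).
Filling track A at index 3 by its rule yields 27.

27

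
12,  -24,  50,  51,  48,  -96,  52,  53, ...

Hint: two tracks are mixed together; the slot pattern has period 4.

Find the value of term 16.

The slot pattern repeats as AABB (period 4), so there are 2 interleaved tracks.
Stream A is 12, -24, 48, -96, which is a geometric progression (common ratio -2).
Stream B is 50, 51, 52, 53, which is adding 1 each time.
The 16th slot belongs to stream B; its 8th term is 57.

57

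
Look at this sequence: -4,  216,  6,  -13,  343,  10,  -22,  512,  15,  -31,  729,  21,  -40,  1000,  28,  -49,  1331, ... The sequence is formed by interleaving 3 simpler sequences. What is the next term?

36

Read the sequence 3 terms at a time; column i is its own pattern.
Subsequence A = -4, -13, -22, -31, -40, -49: arithmetic with common difference −9.
Subsequence B = 216, 343, 512, 729, 1000, 1331: the cubes 6³, 7³, 8³, ….
Subsequence C = 6, 10, 15, 21, 28: the triangular numbers T_3, T_4, ….
Position 18 falls in subsequence C as its term 6, giving 36.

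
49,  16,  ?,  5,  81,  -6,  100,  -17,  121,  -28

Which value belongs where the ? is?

64

The terms cycle through 2 interleaved subsequences.
Stream A is 49, ?, 81, 100, 121, which is consecutive squares n² from n = 7.
Stream B is 16, 5, -6, -17, -28, which is arithmetic with common difference −11.
Stream A's pattern makes the blank 64.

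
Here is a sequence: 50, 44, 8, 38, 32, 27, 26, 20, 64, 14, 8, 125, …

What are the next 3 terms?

Reading positions in blocks of 3 reveals the pattern AAB — 2 tracks woven together.
Stream A: 50, 44, 38, 32, 26, 20, 14, 8 (linear: a_n = 56 − 6·n).
Stream B: 8, 27, 64, 125 (the cubes 2³, 3³, 4³, …).
Term 13 comes from stream A (its 9th entry): 2.
The 14th slot belongs to stream A; its 10th term is -4.
The 15th slot belongs to stream B; its 5th term is 216.

2, -4, 216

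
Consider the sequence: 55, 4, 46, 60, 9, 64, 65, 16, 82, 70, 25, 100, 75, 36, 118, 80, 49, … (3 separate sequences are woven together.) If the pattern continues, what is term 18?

136

Taking every 3rd term gives 3 separate tracks.
Track A = 55, 60, 65, 70, 75, 80: linear: a_n = 50 + 5·n.
Track B = 4, 9, 16, 25, 36, 49: the squares 2², 3², 4², ….
Track C = 46, 64, 82, 100, 118: linear: a_n = 28 + 18·n.
Position 18 falls in track C as its term 6, giving 136.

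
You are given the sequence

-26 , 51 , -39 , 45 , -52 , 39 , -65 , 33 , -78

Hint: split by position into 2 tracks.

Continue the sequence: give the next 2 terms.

27, -91

Positions 1, 3, 5, … form one subsequence and positions 2, 4, 6, … form another.
Subsequence A: -26, -39, -52, -65, -78 (arithmetic, step −13).
Subsequence B: 51, 45, 39, 33 (arithmetic with common difference −6).
Position 10 → subsequence B, term 5 = 27.
Position 11 → subsequence A, term 6 = -91.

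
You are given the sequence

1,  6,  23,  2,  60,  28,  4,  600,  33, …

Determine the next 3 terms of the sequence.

Split by position mod 3: positions 1, 4, 7, … form one track, and each other residue class forms its own.
Stream A: 1, 2, 4. Powers of 2.
Stream B: 6, 60, 600. Geometric with ratio 10.
Stream C: 23, 28, 33. Arithmetic with common difference +5.
Position 10 falls in stream A as its term 4, giving 8.
Position 11 falls in stream B as its term 4, giving 6000.
Position 12 falls in stream C as its term 4, giving 38.

8, 6000, 38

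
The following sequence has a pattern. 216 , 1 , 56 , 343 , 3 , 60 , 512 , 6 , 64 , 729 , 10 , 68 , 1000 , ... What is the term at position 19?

Taking every 3rd term gives 3 separate tracks.
Stream A = 216, 343, 512, 729, 1000: the cubes 6³, 7³, 8³, ….
Stream B = 1, 3, 6, 10: triangular numbers starting at T_1.
Stream C = 56, 60, 64, 68: arithmetic, step +4.
Position 19 → stream A, term 7 = 1728.

1728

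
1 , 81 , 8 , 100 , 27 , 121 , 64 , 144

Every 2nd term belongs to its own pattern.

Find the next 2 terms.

125, 169

Positions 1, 3, 5, … form one subsequence and positions 2, 4, 6, … form another.
Subsequence A: 1, 8, 27, 64. The cubes 1³, 2³, 3³, ….
Subsequence B: 81, 100, 121, 144. Perfect squares starting at 9².
The 9th slot belongs to subsequence A; its 5th term is 125.
Term 10 comes from subsequence B (its 5th entry): 169.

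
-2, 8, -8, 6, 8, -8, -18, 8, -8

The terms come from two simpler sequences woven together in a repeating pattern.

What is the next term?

Positions follow the repeating pattern ABB; grouping by letter gives 2 tracks.
Stream A: -2, 6, -18 — multiplying by -3 each time.
Stream B: 8, -8, 8, -8, 8, -8 — oscillating between 8 and -8.
Position 10 falls in stream A as its term 4, giving 54.

54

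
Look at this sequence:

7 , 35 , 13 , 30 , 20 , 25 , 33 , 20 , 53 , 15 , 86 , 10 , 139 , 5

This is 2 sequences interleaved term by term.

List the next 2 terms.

Positions 1, 3, 5, … form one subsequence and positions 2, 4, 6, … form another.
Track A = 7, 13, 20, 33, 53, 86, 139: each term equals the sum of the previous two.
Track B = 35, 30, 25, 20, 15, 10, 5: linear: a_n = 40 − 5·n.
Position 15 falls in track A as its term 8, giving 225.
Term 16 comes from track B (its 8th entry): 0.

225, 0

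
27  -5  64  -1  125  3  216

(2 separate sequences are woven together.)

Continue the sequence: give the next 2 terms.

Positions 1, 3, 5, … form one subsequence and positions 2, 4, 6, … form another.
Stream A: 27, 64, 125, 216 (the cubes 3³, 4³, 5³, …).
Stream B: -5, -1, 3 (linear: a_n = -9 + 4·n).
Term 8 comes from stream B (its 4th entry): 7.
Position 9 falls in stream A as its term 5, giving 343.

7, 343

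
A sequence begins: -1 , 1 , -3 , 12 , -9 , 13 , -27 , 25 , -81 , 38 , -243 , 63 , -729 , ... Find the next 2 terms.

101, -2187

The terms cycle through 2 interleaved subsequences.
Stream A: -1, -3, -9, -27, -81, -243, -729 (geometric with ratio 3).
Stream B: 1, 12, 13, 25, 38, 63 (each term equals the sum of the previous two).
The 14th slot belongs to stream B; its 7th term is 101.
Position 15 falls in stream A as its term 8, giving -2187.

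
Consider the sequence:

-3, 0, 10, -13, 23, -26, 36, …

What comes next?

-39

Taking every 2nd term gives 2 separate tracks.
Track A is -3, 10, 23, 36, which is linear: a_n = -16 + 13·n.
Track B is 0, -13, -26, which is arithmetic, step −13.
Term 8 comes from track B (its 4th entry): -39.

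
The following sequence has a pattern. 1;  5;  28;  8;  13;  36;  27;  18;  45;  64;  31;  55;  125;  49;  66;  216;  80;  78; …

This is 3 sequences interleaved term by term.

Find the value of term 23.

Read the sequence 3 terms at a time; column i is its own pattern.
Track A is 1, 8, 27, 64, 125, 216, which is perfect cubes starting at 1³.
Track B is 5, 13, 18, 31, 49, 80, which is each term equals the sum of the previous two.
Track C is 28, 36, 45, 55, 66, 78, which is the triangular numbers T_7, T_8, ….
The 23rd slot belongs to track B; its 8th term is 209.

209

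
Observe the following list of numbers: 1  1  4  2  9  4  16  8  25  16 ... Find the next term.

Positions 1, 3, 5, … form one subsequence and positions 2, 4, 6, … form another.
Stream A: 1, 4, 9, 16, 25 (the squares 1², 2², 3², …).
Stream B: 1, 2, 4, 8, 16 (geometric with ratio 2).
Position 11 → stream A, term 6 = 36.

36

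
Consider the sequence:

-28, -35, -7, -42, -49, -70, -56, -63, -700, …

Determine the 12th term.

-7000

The slot pattern repeats as AAB (period 3), so there are 2 interleaved tracks.
Subsequence A: -28, -35, -42, -49, -56, -63 (arithmetic with common difference −7).
Subsequence B: -7, -70, -700 (a geometric progression (common ratio 10)).
Position 12 falls in subsequence B as its term 4, giving -7000.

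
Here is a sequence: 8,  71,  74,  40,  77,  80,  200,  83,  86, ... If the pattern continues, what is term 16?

25000

The slot pattern repeats as ABB (period 3), so there are 2 interleaved tracks.
Track A is 8, 40, 200, which is geometric, ×5 each step.
Track B is 71, 74, 77, 80, 83, 86, which is linear: a_n = 68 + 3·n.
Position 16 falls in track A as its term 6, giving 25000.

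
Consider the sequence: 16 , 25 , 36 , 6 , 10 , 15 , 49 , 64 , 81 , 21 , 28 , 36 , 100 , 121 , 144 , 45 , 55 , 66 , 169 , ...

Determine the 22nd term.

Positions follow the repeating pattern AAABBB; grouping by letter gives 2 tracks.
Track A: 16, 25, 36, 49, 64, 81, 100, 121, 144, 169 (consecutive squares n² from n = 4).
Track B: 6, 10, 15, 21, 28, 36, 45, 55, 66 (the triangular numbers T_3, T_4, …).
Position 22 → track B, term 10 = 78.

78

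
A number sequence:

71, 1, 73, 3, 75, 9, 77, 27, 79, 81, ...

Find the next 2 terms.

81, 243

Odd-indexed and even-indexed terms follow separate rules.
Subsequence A: 71, 73, 75, 77, 79 — adding 2 each time.
Subsequence B: 1, 3, 9, 27, 81 — successive powers of 3.
Term 11 comes from subsequence A (its 6th entry): 81.
Position 12 → subsequence B, term 6 = 243.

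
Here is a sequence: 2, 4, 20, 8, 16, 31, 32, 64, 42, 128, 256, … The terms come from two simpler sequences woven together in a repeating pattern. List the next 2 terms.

Positions follow the repeating pattern AAB; grouping by letter gives 2 tracks.
Stream A: 2, 4, 8, 16, 32, 64, 128, 256 (a geometric progression (common ratio 2)).
Stream B: 20, 31, 42 (adding 11 each time).
Term 12 comes from stream B (its 4th entry): 53.
The 13th slot belongs to stream A; its 9th term is 512.

53, 512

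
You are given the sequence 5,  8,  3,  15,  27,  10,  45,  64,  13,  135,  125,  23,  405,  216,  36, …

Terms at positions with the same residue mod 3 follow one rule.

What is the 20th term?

512

The terms cycle through 3 interleaved subsequences.
Stream A: 5, 15, 45, 135, 405 — geometric, ×3 each step.
Stream B: 8, 27, 64, 125, 216 — perfect cubes starting at 2³.
Stream C: 3, 10, 13, 23, 36 — a Fibonacci-like recurrence a_n = a_{n-1} + a_{n-2}.
The 20th slot belongs to stream B; its 7th term is 512.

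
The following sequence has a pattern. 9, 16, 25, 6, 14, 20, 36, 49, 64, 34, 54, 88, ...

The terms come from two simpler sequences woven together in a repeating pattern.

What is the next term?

81

The slot pattern repeats as AAABBB (period 6), so there are 2 interleaved tracks.
Subsequence A = 9, 16, 25, 36, 49, 64: consecutive squares n² from n = 3.
Subsequence B = 6, 14, 20, 34, 54, 88: Fibonacci-style (each term is the sum of the two before it).
Position 13 falls in subsequence A as its term 7, giving 81.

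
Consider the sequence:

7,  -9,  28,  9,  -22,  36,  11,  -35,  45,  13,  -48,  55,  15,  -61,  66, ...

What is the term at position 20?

-87

Split by position mod 3: positions 1, 4, 7, … form one track, and each other residue class forms its own.
Subsequence A is 7, 9, 11, 13, 15, which is arithmetic, step +2.
Subsequence B is -9, -22, -35, -48, -61, which is linear: a_n = 4 − 13·n.
Subsequence C is 28, 36, 45, 55, 66, which is triangular numbers starting at T_7.
Position 20 falls in subsequence B as its term 7, giving -87.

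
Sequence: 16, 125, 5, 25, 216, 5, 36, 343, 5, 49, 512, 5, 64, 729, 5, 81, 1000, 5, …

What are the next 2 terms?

100, 1331

Split by position mod 3 into 3 tracks.
Track A: 16, 25, 36, 49, 64, 81 — perfect squares starting at 4².
Track B: 125, 216, 343, 512, 729, 1000 — perfect cubes starting at 5³.
Track C: 5, 5, 5, 5, 5, 5 — always 5.
Position 19 falls in track A as its term 7, giving 100.
Position 20 falls in track B as its term 7, giving 1331.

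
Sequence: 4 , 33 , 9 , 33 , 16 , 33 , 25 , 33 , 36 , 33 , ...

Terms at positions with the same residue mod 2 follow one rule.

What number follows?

Split by position mod 2 into 2 tracks.
Stream A: 4, 9, 16, 25, 36 — perfect squares starting at 2².
Stream B: 33, 33, 33, 33, 33 — always 33.
The 11th slot belongs to stream A; its 6th term is 49.

49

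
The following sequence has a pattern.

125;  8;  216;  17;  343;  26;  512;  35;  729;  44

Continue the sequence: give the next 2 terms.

1000, 53

Odd-indexed and even-indexed terms follow separate rules.
Track A: 125, 216, 343, 512, 729 (perfect cubes starting at 5³).
Track B: 8, 17, 26, 35, 44 (linear: a_n = -1 + 9·n).
Position 11 falls in track A as its term 6, giving 1000.
Position 12 falls in track B as its term 6, giving 53.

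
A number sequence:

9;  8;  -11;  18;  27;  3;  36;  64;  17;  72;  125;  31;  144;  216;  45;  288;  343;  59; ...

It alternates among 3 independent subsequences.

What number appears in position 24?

87

The terms cycle through 3 interleaved subsequences.
Subsequence A: 9, 18, 36, 72, 144, 288 — multiplying by 2 each time.
Subsequence B: 8, 27, 64, 125, 216, 343 — the cubes 2³, 3³, 4³, ….
Subsequence C: -11, 3, 17, 31, 45, 59 — adding 14 each time.
Position 24 → subsequence C, term 8 = 87.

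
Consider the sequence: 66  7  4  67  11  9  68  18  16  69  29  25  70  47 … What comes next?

Read the sequence 3 terms at a time; column i is its own pattern.
Track A: 66, 67, 68, 69, 70 (arithmetic, step +1).
Track B: 7, 11, 18, 29, 47 (Fibonacci-style (each term is the sum of the two before it)).
Track C: 4, 9, 16, 25 (consecutive squares n² from n = 2).
The 15th slot belongs to track C; its 5th term is 36.

36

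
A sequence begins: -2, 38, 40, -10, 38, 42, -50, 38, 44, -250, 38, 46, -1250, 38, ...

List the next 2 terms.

The terms cycle through 3 interleaved subsequences.
Subsequence A: -2, -10, -50, -250, -1250 (geometric, ×5 each step).
Subsequence B: 38, 38, 38, 38, 38 (constant 38).
Subsequence C: 40, 42, 44, 46 (arithmetic with common difference +2).
The 15th slot belongs to subsequence C; its 5th term is 48.
Position 16 → subsequence A, term 6 = -6250.

48, -6250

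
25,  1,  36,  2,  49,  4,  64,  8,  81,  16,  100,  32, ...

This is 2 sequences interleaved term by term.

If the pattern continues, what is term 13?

Odd-indexed and even-indexed terms follow separate rules.
Subsequence A: 25, 36, 49, 64, 81, 100. Perfect squares starting at 5².
Subsequence B: 1, 2, 4, 8, 16, 32. Powers of 2.
Term 13 comes from subsequence A (its 7th entry): 121.

121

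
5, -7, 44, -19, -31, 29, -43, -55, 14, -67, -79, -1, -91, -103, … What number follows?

-16

The slot pattern repeats as AAB (period 3), so there are 2 interleaved tracks.
Track A: 5, -7, -19, -31, -43, -55, -67, -79, -91, -103. Subtracting 12 each time.
Track B: 44, 29, 14, -1. Linear: a_n = 59 − 15·n.
Position 15 → track B, term 5 = -16.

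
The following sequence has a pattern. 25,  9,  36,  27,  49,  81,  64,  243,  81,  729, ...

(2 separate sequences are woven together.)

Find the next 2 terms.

Taking every 2nd term gives 2 separate tracks.
Track A is 25, 36, 49, 64, 81, which is consecutive squares n² from n = 5.
Track B is 9, 27, 81, 243, 729, which is powers 3^2, 3^3, 3^4, ….
Position 11 falls in track A as its term 6, giving 100.
Position 12 falls in track B as its term 6, giving 2187.

100, 2187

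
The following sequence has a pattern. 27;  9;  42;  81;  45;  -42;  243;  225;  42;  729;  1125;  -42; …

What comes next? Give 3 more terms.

Taking every 3rd term gives 3 separate tracks.
Stream A: 27, 81, 243, 729 — successive powers of 3.
Stream B: 9, 45, 225, 1125 — a geometric progression (common ratio 5).
Stream C: 42, -42, 42, -42 — the oscillation 42·(−1)^(n+1).
Position 13 falls in stream A as its term 5, giving 2187.
Position 14 falls in stream B as its term 5, giving 5625.
Position 15 → stream C, term 5 = 42.

2187, 5625, 42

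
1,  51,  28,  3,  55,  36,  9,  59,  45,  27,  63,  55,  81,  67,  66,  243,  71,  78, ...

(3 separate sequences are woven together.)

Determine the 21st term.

Split by position mod 3: positions 1, 4, 7, … form one track, and each other residue class forms its own.
Track A: 1, 3, 9, 27, 81, 243. Powers of 3.
Track B: 51, 55, 59, 63, 67, 71. Arithmetic, step +4.
Track C: 28, 36, 45, 55, 66, 78. The triangular numbers T_7, T_8, ….
Position 21 falls in track C as its term 7, giving 91.

91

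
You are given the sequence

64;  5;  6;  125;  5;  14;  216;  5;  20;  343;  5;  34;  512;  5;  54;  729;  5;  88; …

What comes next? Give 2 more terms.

The terms cycle through 3 interleaved subsequences.
Stream A: 64, 125, 216, 343, 512, 729 (the cubes 4³, 5³, 6³, …).
Stream B: 5, 5, 5, 5, 5, 5 (always 5).
Stream C: 6, 14, 20, 34, 54, 88 (Fibonacci-style (each term is the sum of the two before it)).
Position 19 falls in stream A as its term 7, giving 1000.
Term 20 comes from stream B (its 7th entry): 5.

1000, 5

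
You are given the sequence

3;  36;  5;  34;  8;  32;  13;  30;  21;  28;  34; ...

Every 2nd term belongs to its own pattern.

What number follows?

Taking every 2nd term gives 2 separate tracks.
Track A: 3, 5, 8, 13, 21, 34 (Fibonacci-style (each term is the sum of the two before it)).
Track B: 36, 34, 32, 30, 28 (arithmetic, step −2).
Position 12 falls in track B as its term 6, giving 26.

26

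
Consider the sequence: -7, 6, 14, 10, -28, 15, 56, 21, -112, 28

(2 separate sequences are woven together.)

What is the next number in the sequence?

224

Taking every 2nd term gives 2 separate tracks.
Stream A = -7, 14, -28, 56, -112: geometric with ratio -2.
Stream B = 6, 10, 15, 21, 28: triangular numbers n(n+1)/2 for n = 3, 4, ….
Position 11 → stream A, term 6 = 224.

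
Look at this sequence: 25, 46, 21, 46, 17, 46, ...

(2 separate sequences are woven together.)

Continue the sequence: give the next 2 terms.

Taking every 2nd term gives 2 separate tracks.
Subsequence A is 25, 21, 17, which is arithmetic, step −4.
Subsequence B is 46, 46, 46, which is always 46.
Term 7 comes from subsequence A (its 4th entry): 13.
Position 8 falls in subsequence B as its term 4, giving 46.

13, 46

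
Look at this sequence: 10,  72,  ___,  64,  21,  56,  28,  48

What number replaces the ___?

15

Split by position mod 2 into 2 tracks.
Stream A: 10, ?, 21, 28. Triangular numbers n(n+1)/2 for n = 4, 5, ….
Stream B: 72, 64, 56, 48. Subtracting 8 each time.
Stream A's pattern makes the blank 15.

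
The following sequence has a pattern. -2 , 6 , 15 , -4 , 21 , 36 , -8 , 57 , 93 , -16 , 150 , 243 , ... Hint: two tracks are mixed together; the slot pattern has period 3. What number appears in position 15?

636

Positions follow the repeating pattern ABB; grouping by letter gives 2 tracks.
Track A = -2, -4, -8, -16: geometric, ×2 each step.
Track B = 6, 15, 21, 36, 57, 93, 150, 243: each term equals the sum of the previous two.
Term 15 comes from track B (its 10th entry): 636.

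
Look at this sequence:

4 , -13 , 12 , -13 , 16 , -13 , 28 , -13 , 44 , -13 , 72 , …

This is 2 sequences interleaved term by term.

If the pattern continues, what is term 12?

Split by position mod 2 into 2 tracks.
Subsequence A: 4, 12, 16, 28, 44, 72 (Fibonacci-style (each term is the sum of the two before it)).
Subsequence B: -13, -13, -13, -13, -13 (always -13).
Term 12 comes from subsequence B (its 6th entry): -13.

-13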